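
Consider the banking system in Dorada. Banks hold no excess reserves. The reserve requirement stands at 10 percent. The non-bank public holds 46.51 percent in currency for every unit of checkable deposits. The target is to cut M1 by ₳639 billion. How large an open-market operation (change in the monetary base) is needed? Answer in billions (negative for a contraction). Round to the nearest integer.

The money multiplier is m = (1 + c) / (rr + c) = (1 + 0.4651) / (0.1 + 0.4651) ≈ 2.5926.
ΔMB = ΔM / m = (−639) / 2.5926 ≈ -246.4707 billion.

-246 billion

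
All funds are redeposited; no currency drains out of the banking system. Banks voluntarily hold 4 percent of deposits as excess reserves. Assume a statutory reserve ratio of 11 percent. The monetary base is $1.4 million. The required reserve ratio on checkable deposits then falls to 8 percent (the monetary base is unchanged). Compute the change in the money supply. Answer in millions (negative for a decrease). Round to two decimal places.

$2.33 million

Initially m₁ = 1 / (0.11 + 0.04) ≈ 6.6667, so M₁ = 6.6667 × 1.4 ≈ 9.3334 million.
After the change m₂ = 1 / (0.08 + 0.04) ≈ 8.3333, so M₂ = 8.3333 × 1.4 ≈ 11.6666 million.
ΔM = M₂ − M₁ = 11.6666 − 9.3334 = 2.3332 million.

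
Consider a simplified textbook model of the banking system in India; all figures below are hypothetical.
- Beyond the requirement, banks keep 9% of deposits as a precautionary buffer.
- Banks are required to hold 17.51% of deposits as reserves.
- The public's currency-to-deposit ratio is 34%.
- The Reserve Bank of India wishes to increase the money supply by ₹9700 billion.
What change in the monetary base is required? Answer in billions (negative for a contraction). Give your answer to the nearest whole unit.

The money multiplier is m = (1 + c) / (rr + e + c) = (1 + 0.34) / (0.1751 + 0.09 + 0.34) ≈ 2.21451.
ΔMB = ΔM / m = (+9700) / 2.21451 ≈ 4380.2015 billion.

₹4380 billion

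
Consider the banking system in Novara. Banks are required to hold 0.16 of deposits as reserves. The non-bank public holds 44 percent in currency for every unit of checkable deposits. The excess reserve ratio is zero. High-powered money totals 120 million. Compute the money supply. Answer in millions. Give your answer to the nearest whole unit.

288 million

The money multiplier is m = (1 + c) / (rr + c) = (1 + 0.44) / (0.16 + 0.44) = 2.4.
So M = m × MB = 2.4 × 120 = 288 million.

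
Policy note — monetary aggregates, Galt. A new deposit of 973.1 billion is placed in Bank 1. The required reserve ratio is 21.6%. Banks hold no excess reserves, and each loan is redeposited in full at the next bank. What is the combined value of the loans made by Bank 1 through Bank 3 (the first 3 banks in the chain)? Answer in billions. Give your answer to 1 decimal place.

1830.0 billion

Bank i lends (1 − rr)^i of the original deposit: Bank 1 lends 973.1·0.7840 = 762.9104, Bank 2 lends 973.1·0.7840² ≈ 598.1218, and so on.
Summing a geometric series: total = 973.1·[0.7840·(1 − 0.7840^3) / (1 − 0.7840)] ≈ 1829.9596 billion.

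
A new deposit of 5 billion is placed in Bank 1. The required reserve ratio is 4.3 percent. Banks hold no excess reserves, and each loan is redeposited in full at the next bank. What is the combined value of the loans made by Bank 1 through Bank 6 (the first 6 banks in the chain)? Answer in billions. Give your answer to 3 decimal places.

Bank i lends (1 − rr)^i of the original deposit: Bank 1 lends 5·0.9570 = 4.7850, Bank 2 lends 5·0.9570² ≈ 4.5792, and so on.
Summing a geometric series: total = 5·[0.9570·(1 − 0.9570^6) / (1 − 0.9570)] ≈ 25.7950 billion.

25.795 billion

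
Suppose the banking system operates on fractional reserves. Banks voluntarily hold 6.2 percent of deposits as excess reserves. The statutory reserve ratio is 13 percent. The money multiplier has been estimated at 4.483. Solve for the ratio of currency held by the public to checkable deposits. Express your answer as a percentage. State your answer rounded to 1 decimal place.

4.0%

Using m = 4.483. From m = (1 + c)/(c + rr + e), rearranging gives 1 + c = m·(c + rr + e), so c·(1 − m) = m·(rr + e) − 1.
Hence c = [m·(rr + e) − 1]/(1 − m) = [4.483 × (0.13 + 0.062) − 1] / (1 − 4.483) ≈ 0.039984.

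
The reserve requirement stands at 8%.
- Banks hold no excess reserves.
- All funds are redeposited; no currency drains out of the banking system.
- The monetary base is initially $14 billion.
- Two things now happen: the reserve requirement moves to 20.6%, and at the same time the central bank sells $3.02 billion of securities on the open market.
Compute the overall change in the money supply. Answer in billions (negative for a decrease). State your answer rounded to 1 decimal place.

Before: m₁ = 1 / (0.08) = 12.5, MB₁ = 14, so M₁ = 12.5 × 14 = 175 billion.
After: m₂ = 1 / (0.206) ≈ 4.8544, MB₂ = 14 − 3.02 = 10.98, so M₂ = 4.8544 × 10.98 ≈ 53.3013 billion.
ΔM = M₂ − M₁ = 53.3013 − 175 = -121.6987 billion.

-121.7 billion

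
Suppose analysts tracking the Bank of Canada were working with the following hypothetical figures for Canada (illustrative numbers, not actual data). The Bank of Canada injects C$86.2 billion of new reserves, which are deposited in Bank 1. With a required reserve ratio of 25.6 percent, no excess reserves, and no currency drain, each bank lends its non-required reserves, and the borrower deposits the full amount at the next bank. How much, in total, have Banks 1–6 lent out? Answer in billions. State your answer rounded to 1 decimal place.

Bank i lends (1 − rr)^i of the original deposit: Bank 1 lends 86.2·0.7440 = 64.1328, Bank 2 lends 86.2·0.7440² ≈ 47.7148, and so on.
Summing a geometric series: total = 86.2·[0.7440·(1 − 0.7440^6) / (1 − 0.7440)] ≈ 208.0296 billion.

C$208.0 billion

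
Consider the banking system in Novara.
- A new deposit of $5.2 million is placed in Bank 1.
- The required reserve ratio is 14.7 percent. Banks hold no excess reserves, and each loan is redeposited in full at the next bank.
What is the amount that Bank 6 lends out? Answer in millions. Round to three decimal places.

Each bank lends a fraction (1 − rr) = 0.8530 of the deposit it receives, so Bank 6 receives 5.2·0.8530^5 and lends 5.2·0.8530^6 ≈ 2.0031 million.

$2.003 million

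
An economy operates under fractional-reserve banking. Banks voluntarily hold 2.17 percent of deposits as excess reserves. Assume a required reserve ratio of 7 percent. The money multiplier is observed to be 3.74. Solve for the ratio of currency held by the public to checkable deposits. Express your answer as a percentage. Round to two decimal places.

Using m = 3.74. From m = (1 + c)/(c + rr + e), rearranging gives 1 + c = m·(c + rr + e), so c·(1 − m) = m·(rr + e) − 1.
Hence c = [m·(rr + e) − 1]/(1 − m) = [3.74 × (0.07 + 0.0217) − 1] / (1 − 3.74) ≈ 0.239796.

23.98%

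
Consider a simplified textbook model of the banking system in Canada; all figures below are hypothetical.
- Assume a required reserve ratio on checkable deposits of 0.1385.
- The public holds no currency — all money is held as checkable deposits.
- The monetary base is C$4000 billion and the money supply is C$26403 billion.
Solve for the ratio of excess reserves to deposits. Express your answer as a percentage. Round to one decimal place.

Using m = M/MB = 26403/4000 = 6.600750. Since m = (1 + c)/(c + rr + e), the denominator satisfies c + rr + e = (1 + c)/m = (1 + 0) / 6.600750 ≈ 0.151498.
With c = 0 and rr = 0.1385, the ratio of excess reserves to deposits is 0.151498 − 0 − 0.1385 = 0.012998.

1.3%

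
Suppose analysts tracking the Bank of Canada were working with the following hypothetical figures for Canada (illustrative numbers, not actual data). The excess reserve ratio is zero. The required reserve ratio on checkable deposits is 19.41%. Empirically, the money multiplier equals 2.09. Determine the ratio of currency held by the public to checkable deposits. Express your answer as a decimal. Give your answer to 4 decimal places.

0.5453

Using m = 2.09. From m = (1 + c)/(c + rr + e), rearranging gives 1 + c = m·(c + rr + e), so c·(1 − m) = m·(rr + e) − 1.
Hence c = [m·(rr + e) − 1]/(1 − m) = [2.09 × (0.1941 + 0) − 1] / (1 − 2.09) ≈ 0.545258.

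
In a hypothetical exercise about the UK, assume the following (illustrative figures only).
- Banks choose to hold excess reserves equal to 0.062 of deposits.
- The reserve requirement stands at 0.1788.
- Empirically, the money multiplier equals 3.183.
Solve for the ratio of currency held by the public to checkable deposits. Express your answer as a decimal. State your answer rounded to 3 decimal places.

Using m = 3.183. From m = (1 + c)/(c + rr + e), rearranging gives 1 + c = m·(c + rr + e), so c·(1 − m) = m·(rr + e) − 1.
Hence c = [m·(rr + e) − 1]/(1 − m) = [3.183 × (0.1788 + 0.062) − 1] / (1 − 3.183) ≈ 0.106978.

0.107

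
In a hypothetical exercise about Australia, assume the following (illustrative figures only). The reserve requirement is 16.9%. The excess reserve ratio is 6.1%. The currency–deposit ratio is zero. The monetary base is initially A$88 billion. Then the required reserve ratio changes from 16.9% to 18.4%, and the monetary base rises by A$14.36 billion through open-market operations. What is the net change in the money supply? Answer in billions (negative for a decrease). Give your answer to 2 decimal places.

A$35.19 billion

Before: m₁ = 1 / (0.169 + 0.061) ≈ 4.347826, MB₁ = 88, so M₁ = 4.347826 × 88 ≈ 382.6087 billion.
After: m₂ = 1 / (0.184 + 0.061) ≈ 4.081633, MB₂ = 88 + 14.36 = 102.36, so M₂ = 4.081633 × 102.36 ≈ 417.796 billion.
ΔM = M₂ − M₁ = 417.796 − 382.6087 = 35.1873 billion.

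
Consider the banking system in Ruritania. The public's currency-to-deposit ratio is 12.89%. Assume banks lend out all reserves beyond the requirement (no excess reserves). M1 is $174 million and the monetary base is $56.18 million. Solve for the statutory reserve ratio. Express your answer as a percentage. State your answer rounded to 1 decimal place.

23.6%

Using m = M/MB = 174/56.18 ≈ 3.097188. Since m = (1 + c)/(c + rr + e), the denominator satisfies c + rr + e = (1 + c)/m = (1 + 0.1289) / 3.097188 ≈ 0.364492.
With c = 0.1289 and e = 0, the statutory reserve ratio is 0.364492 − 0.1289 − 0 = 0.235592.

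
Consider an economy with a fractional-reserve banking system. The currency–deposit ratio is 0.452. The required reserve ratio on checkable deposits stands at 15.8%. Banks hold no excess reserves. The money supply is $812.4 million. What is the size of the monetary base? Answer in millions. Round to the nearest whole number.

The money multiplier is m = (1 + c) / (rr + c) = (1 + 0.452) / (0.158 + 0.452) ≈ 2.3803.
MB = M / m = 812.4 / 2.3803 ≈ 341.3015 million.

$341 million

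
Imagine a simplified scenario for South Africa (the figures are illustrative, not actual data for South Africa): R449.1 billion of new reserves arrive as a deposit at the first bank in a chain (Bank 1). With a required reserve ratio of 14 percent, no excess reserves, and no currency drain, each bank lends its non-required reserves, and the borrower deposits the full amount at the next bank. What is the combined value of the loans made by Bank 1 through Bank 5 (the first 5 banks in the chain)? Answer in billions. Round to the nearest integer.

Bank i lends (1 − rr)^i of the original deposit: Bank 1 lends 449.1·0.8600 = 386.2260, Bank 2 lends 449.1·0.8600² ≈ 332.1544, and so on.
Summing a geometric series: total = 449.1·[0.8600·(1 − 0.8600^5) / (1 − 0.8600)] ≈ 1460.9632 billion.

R1461 billion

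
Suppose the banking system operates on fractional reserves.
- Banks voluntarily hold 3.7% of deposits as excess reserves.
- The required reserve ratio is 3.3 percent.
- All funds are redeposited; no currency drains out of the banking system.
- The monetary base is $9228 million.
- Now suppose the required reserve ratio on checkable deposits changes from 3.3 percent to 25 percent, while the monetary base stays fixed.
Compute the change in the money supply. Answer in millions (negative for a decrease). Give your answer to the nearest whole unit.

Initially m₁ = 1 / (0.033 + 0.037) ≈ 14.28571, so M₁ = 14.28571 × 9228 ≈ 131828.5319 million.
After the change m₂ = 1 / (0.25 + 0.037) ≈ 3.48432, so M₂ = 3.48432 × 9228 ≈ 32153.305 million.
ΔM = M₂ − M₁ = 32153.305 − 131828.5319 = -99675.2269 million.

-99675 million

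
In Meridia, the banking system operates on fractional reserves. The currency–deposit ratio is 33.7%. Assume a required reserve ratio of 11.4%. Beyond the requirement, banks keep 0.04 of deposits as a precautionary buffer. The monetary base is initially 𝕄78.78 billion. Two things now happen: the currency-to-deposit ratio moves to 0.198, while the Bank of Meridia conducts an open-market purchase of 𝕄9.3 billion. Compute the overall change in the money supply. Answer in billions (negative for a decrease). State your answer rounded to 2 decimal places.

Before: m₁ = (1 + 0.337) / (0.114 + 0.04 + 0.337) ≈ 2.72301, MB₁ = 78.78, so M₁ = 2.72301 × 78.78 ≈ 214.5187 billion.
After: m₂ = (1 + 0.198) / (0.114 + 0.04 + 0.198) ≈ 3.40341, MB₂ = 78.78 + 9.3 = 88.08, so M₂ = 3.40341 × 88.08 ≈ 299.7724 billion.
ΔM = M₂ − M₁ = 299.7724 − 214.5187 = 85.2537 billion.

𝕄85.25 billion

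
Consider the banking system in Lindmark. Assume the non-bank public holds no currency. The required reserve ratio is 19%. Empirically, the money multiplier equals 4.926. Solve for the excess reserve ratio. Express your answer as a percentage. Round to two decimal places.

Using m = 4.926. Since m = (1 + c)/(c + rr + e), the denominator satisfies c + rr + e = (1 + c)/m = (1 + 0) / 4.926 ≈ 0.203004.
With c = 0 and rr = 0.19, the excess reserve ratio is 0.203004 − 0 − 0.19 = 0.013004.

1.30%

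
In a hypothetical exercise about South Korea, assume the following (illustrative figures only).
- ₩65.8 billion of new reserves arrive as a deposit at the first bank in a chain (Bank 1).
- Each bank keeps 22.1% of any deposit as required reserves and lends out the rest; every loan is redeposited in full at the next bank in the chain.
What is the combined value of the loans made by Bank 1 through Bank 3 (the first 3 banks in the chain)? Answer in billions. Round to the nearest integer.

Bank i lends (1 − rr)^i of the original deposit: Bank 1 lends 65.8·0.7790 = 51.2582, Bank 2 lends 65.8·0.7790² ≈ 39.9301, and so on.
Summing a geometric series: total = 65.8·[0.7790·(1 − 0.7790^3) / (1 − 0.7790)] ≈ 122.2939 billion.

₩122 billion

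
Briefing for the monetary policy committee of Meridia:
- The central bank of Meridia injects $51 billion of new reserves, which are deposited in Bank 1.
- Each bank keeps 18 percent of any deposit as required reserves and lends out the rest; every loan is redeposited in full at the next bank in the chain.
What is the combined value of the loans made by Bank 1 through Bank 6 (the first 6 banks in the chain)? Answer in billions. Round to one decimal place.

$161.7 billion

Bank i lends (1 − rr)^i of the original deposit: Bank 1 lends 51·0.8200 = 41.8200, Bank 2 lends 51·0.8200² = 34.2924, and so on.
Summing a geometric series: total = 51·[0.8200·(1 − 0.8200^6) / (1 − 0.8200)] ≈ 161.7025 billion.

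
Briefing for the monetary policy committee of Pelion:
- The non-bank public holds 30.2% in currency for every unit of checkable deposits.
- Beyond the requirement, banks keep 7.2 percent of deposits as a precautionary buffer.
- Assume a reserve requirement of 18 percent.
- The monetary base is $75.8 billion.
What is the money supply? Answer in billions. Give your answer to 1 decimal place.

The money multiplier is m = (1 + c) / (rr + e + c) = (1 + 0.302) / (0.18 + 0.072 + 0.302) ≈ 2.3502.
So M = m × MB = 2.3502 × 75.8 ≈ 178.1452 billion.

$178.1 billion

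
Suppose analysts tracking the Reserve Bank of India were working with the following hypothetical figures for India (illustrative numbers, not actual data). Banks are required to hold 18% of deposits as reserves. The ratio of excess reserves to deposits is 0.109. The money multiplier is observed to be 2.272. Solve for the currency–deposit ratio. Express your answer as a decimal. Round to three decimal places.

Using m = 2.272. From m = (1 + c)/(c + rr + e), rearranging gives 1 + c = m·(c + rr + e), so c·(1 − m) = m·(rr + e) − 1.
Hence c = [m·(rr + e) − 1]/(1 − m) = [2.272 × (0.18 + 0.109) − 1] / (1 − 2.272) ≈ 0.269962.

0.270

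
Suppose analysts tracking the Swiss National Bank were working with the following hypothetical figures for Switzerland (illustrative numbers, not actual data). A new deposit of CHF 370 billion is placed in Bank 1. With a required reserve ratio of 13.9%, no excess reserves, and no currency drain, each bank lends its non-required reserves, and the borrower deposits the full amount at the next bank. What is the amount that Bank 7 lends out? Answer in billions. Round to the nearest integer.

CHF 130 billion

Each bank lends a fraction (1 − rr) = 0.8610 of the deposit it receives, so Bank 7 receives 370·0.8610^6 and lends 370·0.8610^7 ≈ 129.7848 billion.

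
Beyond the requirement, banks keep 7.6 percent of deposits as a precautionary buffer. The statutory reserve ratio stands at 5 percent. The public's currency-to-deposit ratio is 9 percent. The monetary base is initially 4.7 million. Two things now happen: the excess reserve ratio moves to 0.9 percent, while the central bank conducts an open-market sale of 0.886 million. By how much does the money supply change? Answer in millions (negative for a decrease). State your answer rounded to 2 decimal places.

Before: m₁ = (1 + 0.09) / (0.05 + 0.076 + 0.09) ≈ 5.0463, MB₁ = 4.7, so M₁ = 5.0463 × 4.7 ≈ 23.7176 million.
After: m₂ = (1 + 0.09) / (0.05 + 0.009 + 0.09) ≈ 7.3154, MB₂ = 4.7 − 0.886 = 3.814, so M₂ = 7.3154 × 3.814 ≈ 27.9009 million.
ΔM = M₂ − M₁ = 27.9009 − 23.7176 = 4.1833 million.

4.18 million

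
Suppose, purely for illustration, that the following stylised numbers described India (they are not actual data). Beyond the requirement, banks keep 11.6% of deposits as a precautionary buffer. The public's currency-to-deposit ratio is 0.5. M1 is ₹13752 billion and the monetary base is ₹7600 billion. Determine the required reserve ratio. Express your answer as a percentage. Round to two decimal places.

Using m = M/MB = 13752/7600 ≈ 1.809474. Since m = (1 + c)/(c + rr + e), the denominator satisfies c + rr + e = (1 + c)/m = (1 + 0.5) / 1.809474 ≈ 0.828970.
With c = 0.5 and e = 0.116, the required reserve ratio is 0.828970 − 0.5 − 0.116 = 0.21297.

21.30%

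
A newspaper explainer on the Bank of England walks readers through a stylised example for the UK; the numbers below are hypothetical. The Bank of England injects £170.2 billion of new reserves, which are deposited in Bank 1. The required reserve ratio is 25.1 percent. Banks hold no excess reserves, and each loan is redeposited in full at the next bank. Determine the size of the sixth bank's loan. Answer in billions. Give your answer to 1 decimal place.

Each bank lends a fraction (1 − rr) = 0.7490 of the deposit it receives, so Bank 6 receives 170.2·0.7490^5 and lends 170.2·0.7490^6 ≈ 30.0504 billion.

£30.1 billion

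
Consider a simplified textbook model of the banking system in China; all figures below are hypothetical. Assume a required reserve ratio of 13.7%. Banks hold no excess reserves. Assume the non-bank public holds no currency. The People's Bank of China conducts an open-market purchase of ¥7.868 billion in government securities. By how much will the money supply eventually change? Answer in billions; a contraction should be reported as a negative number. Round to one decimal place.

¥57.4 billion

The simple money multiplier is m = 1/rr = 1/0.137 ≈ 7.2993.
An open-market purchase increases the monetary base by 7.868 billion, so ΔM = m × ΔMB = 7.2993 × 7.868 ≈ 57.4309 billion.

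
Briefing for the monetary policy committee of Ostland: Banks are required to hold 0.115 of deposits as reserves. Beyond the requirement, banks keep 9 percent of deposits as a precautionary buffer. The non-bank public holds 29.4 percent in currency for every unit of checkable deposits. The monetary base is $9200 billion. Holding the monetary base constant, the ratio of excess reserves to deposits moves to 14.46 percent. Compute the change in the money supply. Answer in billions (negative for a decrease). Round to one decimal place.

-2353.0 billion

Initially m₁ = (1 + 0.294) / (0.115 + 0.09 + 0.294) ≈ 2.593186, so M₁ = 2.593186 × 9200 = 23857.3112 billion.
After the change m₂ = (1 + 0.294) / (0.115 + 0.1446 + 0.294) ≈ 2.337428, so M₂ = 2.337428 × 9200 = 21504.3376 billion.
ΔM = M₂ − M₁ = 21504.3376 − 23857.3112 = -2352.9736 billion.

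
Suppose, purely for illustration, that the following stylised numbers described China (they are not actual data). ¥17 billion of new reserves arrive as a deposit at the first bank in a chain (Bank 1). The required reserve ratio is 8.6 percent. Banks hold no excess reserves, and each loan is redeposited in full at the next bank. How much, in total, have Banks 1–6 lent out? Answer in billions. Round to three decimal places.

Bank i lends (1 − rr)^i of the original deposit: Bank 1 lends 17·0.9140 = 15.5380, Bank 2 lends 17·0.9140² ≈ 14.2017, and so on.
Summing a geometric series: total = 17·[0.9140·(1 − 0.9140^6) / (1 − 0.9140)] ≈ 75.3391 billion.

¥75.339 billion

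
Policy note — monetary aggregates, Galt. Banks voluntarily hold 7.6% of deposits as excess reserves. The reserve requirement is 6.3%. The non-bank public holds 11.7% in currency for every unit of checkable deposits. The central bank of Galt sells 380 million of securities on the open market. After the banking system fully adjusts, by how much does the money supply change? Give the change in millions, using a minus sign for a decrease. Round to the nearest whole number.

-1658 million

The money multiplier is m = (1 + c) / (rr + e + c) = (1 + 0.117) / (0.063 + 0.076 + 0.117) ≈ 4.3633.
The sale removes 380 million of base, so ΔM = m × ΔMB = 4.3633 × (−380) = -1658.054 million.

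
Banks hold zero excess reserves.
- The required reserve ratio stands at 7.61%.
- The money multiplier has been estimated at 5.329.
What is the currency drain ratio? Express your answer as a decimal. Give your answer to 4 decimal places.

0.1373

Using m = 5.329. From m = (1 + c)/(c + rr + e), rearranging gives 1 + c = m·(c + rr + e), so c·(1 − m) = m·(rr + e) − 1.
Hence c = [m·(rr + e) − 1]/(1 − m) = [5.329 × (0.0761 + 0) − 1] / (1 − 5.329) ≈ 0.137321.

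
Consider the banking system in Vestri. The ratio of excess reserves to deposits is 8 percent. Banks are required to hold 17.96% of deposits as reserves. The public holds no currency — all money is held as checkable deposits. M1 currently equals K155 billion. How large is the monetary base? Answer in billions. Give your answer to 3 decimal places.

The money multiplier is m = 1 / (rr + e) = 1 / (0.1796 + 0.08) ≈ 3.8520801.
MB = M / m = 155 / 3.8520801 ≈ 40.238 billion.

K40.238 billion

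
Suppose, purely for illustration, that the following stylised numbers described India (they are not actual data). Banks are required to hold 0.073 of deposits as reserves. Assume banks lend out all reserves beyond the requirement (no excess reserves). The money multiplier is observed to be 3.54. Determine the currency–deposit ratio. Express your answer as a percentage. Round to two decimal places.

29.20%

Using m = 3.54. From m = (1 + c)/(c + rr + e), rearranging gives 1 + c = m·(c + rr + e), so c·(1 − m) = m·(rr + e) − 1.
Hence c = [m·(rr + e) − 1]/(1 − m) = [3.54 × (0.073 + 0) − 1] / (1 − 3.54) ≈ 0.291961.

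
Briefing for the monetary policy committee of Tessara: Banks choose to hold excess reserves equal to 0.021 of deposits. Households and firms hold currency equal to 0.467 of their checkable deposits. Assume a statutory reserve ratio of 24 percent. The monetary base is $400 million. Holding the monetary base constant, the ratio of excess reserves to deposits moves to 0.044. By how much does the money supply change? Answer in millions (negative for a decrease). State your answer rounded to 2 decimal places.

-24.69 million

Initially m₁ = (1 + 0.467) / (0.24 + 0.021 + 0.467) ≈ 2.015110, so M₁ = 2.015110 × 400 = 806.044 million.
After the change m₂ = (1 + 0.467) / (0.24 + 0.044 + 0.467) ≈ 1.953395, so M₂ = 1.953395 × 400 = 781.358 million.
ΔM = M₂ − M₁ = 781.358 − 806.044 = -24.686 million.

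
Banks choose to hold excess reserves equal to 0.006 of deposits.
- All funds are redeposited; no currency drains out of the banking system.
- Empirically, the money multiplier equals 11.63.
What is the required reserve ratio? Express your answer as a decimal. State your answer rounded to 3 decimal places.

Using m = 11.63. Since m = (1 + c)/(c + rr + e), the denominator satisfies c + rr + e = (1 + c)/m = (1 + 0) / 11.63 ≈ 0.085985.
With c = 0 and e = 0.006, the required reserve ratio is 0.085985 − 0 − 0.006 = 0.079985.

0.080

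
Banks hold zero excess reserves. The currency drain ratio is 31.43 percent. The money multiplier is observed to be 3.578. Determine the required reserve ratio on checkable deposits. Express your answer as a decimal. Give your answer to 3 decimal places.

0.053

Using m = 3.578. Since m = (1 + c)/(c + rr + e), the denominator satisfies c + rr + e = (1 + c)/m = (1 + 0.3143) / 3.578 ≈ 0.367328.
With c = 0.3143 and e = 0, the required reserve ratio on checkable deposits is 0.367328 − 0.3143 − 0 = 0.053028.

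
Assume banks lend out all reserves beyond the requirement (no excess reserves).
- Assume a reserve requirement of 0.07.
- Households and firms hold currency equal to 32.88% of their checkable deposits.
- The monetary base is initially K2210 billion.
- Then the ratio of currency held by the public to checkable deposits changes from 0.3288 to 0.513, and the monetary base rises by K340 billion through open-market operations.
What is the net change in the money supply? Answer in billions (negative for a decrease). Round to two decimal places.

Before: m₁ = (1 + 0.3288) / (0.07 + 0.3288) ≈ 3.3319960, MB₁ = 2210, so M₁ = 3.3319960 × 2210 ≈ 7363.7112 billion.
After: m₂ = (1 + 0.513) / (0.07 + 0.513) ≈ 2.5951973, MB₂ = 2210 + 340 = 2550, so M₂ = 2.5951973 × 2550 ≈ 6617.7531 billion.
ΔM = M₂ − M₁ = 6617.7531 − 7363.7112 = -745.9581 billion.

-745.96 billion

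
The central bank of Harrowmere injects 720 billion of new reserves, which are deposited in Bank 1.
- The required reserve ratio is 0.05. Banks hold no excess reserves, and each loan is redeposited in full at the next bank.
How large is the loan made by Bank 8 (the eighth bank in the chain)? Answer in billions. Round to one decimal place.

Each bank lends a fraction (1 − rr) = 0.9500 of the deposit it receives, so Bank 8 receives 720·0.9500^7 and lends 720·0.9500^8 ≈ 477.6627 billion.

477.7 billion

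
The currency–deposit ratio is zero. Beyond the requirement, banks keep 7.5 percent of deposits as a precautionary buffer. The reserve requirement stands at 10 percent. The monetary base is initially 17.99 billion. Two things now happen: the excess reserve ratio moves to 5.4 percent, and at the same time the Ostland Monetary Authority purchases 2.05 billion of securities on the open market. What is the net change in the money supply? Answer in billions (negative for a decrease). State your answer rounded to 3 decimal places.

Before: m₁ = 1 / (0.1 + 0.075) ≈ 5.714286, MB₁ = 17.99, so M₁ = 5.714286 × 17.99 ≈ 102.8 billion.
After: m₂ = 1 / (0.1 + 0.054) ≈ 6.493506, MB₂ = 17.99 + 2.05 = 20.04, so M₂ = 6.493506 × 20.04 ≈ 130.1299 billion.
ΔM = M₂ − M₁ = 130.1299 − 102.8 = 27.3299 billion.

27.330 billion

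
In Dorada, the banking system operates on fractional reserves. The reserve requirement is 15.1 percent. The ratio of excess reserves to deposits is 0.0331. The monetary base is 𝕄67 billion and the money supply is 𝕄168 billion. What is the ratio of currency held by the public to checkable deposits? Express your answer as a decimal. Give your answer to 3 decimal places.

0.357

Using m = M/MB = 168/67 ≈ 2.507463. From m = (1 + c)/(c + rr + e), rearranging gives 1 + c = m·(c + rr + e), so c·(1 − m) = m·(rr + e) − 1.
Hence c = [m·(rr + e) − 1]/(1 − m) = [2.507463 × (0.151 + 0.0331) − 1] / (1 − 2.507463) ≈ 0.357140.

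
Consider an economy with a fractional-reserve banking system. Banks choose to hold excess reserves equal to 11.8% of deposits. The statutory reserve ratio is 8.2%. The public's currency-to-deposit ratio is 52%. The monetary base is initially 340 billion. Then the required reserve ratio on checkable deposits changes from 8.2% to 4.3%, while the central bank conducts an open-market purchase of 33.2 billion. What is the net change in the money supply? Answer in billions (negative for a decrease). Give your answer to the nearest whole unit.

115 billion

Before: m₁ = (1 + 0.52) / (0.082 + 0.118 + 0.52) ≈ 2.1111, MB₁ = 340, so M₁ = 2.1111 × 340 = 717.774 billion.
After: m₂ = (1 + 0.52) / (0.043 + 0.118 + 0.52) ≈ 2.2320, MB₂ = 340 + 33.2 = 373.2, so M₂ = 2.2320 × 373.2 = 832.9824 billion.
ΔM = M₂ − M₁ = 832.9824 − 717.774 = 115.2084 billion.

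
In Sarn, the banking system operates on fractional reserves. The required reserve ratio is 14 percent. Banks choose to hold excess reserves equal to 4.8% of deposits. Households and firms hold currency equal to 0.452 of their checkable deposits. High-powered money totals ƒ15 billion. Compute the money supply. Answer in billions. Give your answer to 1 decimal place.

ƒ34.0 billion

The money multiplier is m = (1 + c) / (rr + e + c) = (1 + 0.452) / (0.14 + 0.048 + 0.452) ≈ 2.2687.
So M = m × MB = 2.2687 × 15 = 34.0305 billion.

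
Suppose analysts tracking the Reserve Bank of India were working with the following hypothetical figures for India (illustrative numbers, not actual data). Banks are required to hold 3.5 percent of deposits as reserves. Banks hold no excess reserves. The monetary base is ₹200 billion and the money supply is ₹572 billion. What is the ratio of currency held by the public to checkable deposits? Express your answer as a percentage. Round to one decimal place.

Using m = M/MB = 572/200 = 2.860000. From m = (1 + c)/(c + rr + e), rearranging gives 1 + c = m·(c + rr + e), so c·(1 − m) = m·(rr + e) − 1.
Hence c = [m·(rr + e) − 1]/(1 − m) = [2.860000 × (0.035 + 0) − 1] / (1 − 2.860000) ≈ 0.483817.

48.4%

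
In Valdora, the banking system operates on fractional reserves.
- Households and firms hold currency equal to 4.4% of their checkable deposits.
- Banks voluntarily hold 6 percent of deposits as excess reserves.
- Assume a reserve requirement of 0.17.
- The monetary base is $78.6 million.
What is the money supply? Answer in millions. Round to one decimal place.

$299.5 million

The money multiplier is m = (1 + c) / (rr + e + c) = (1 + 0.044) / (0.17 + 0.06 + 0.044) ≈ 3.8102.
So M = m × MB = 3.8102 × 78.6 ≈ 299.4817 million.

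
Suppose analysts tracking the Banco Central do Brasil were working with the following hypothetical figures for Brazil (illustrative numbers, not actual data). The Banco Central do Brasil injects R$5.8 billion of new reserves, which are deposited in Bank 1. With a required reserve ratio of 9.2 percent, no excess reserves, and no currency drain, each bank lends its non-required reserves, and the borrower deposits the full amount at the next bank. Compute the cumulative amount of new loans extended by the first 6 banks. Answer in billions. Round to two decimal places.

Bank i lends (1 − rr)^i of the original deposit: Bank 1 lends 5.8·0.9080 = 5.2664, Bank 2 lends 5.8·0.9080² ≈ 4.7819, and so on.
Summing a geometric series: total = 5.8·[0.9080·(1 − 0.9080^6) / (1 − 0.9080)] ≈ 25.1630 billion.

R$25.16 billion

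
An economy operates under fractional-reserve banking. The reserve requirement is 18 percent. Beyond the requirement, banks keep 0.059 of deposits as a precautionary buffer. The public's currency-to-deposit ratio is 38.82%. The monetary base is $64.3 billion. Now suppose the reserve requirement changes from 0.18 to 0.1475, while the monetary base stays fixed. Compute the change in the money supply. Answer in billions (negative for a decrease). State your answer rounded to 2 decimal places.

Initially m₁ = (1 + 0.3882) / (0.18 + 0.059 + 0.3882) ≈ 2.21333, so M₁ = 2.21333 × 64.3 ≈ 142.3171 billion.
After the change m₂ = (1 + 0.3882) / (0.1475 + 0.059 + 0.3882) ≈ 2.33429, so M₂ = 2.33429 × 64.3 ≈ 150.0948 billion.
ΔM = M₂ − M₁ = 150.0948 − 142.3171 = 7.7777 billion.

$7.78 billion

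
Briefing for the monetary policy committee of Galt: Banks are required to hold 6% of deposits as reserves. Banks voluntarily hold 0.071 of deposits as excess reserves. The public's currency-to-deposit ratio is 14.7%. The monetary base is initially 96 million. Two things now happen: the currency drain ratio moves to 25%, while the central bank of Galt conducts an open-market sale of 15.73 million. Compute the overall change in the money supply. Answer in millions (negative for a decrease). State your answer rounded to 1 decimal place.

Before: m₁ = (1 + 0.147) / (0.06 + 0.071 + 0.147) ≈ 4.1259, MB₁ = 96, so M₁ = 4.1259 × 96 = 396.0864 million.
After: m₂ = (1 + 0.25) / (0.06 + 0.071 + 0.25) ≈ 3.2808, MB₂ = 96 − 15.73 = 80.27, so M₂ = 3.2808 × 80.27 ≈ 263.3498 million.
ΔM = M₂ − M₁ = 263.3498 − 396.0864 = -132.7366 million.

-132.7 million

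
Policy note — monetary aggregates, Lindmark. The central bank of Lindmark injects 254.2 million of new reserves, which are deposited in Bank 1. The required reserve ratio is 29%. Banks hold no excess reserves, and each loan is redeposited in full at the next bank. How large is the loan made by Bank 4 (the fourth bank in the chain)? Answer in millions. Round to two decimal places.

64.60 million

Each bank lends a fraction (1 − rr) = 0.7100 of the deposit it receives, so Bank 4 receives 254.2·0.7100^3 and lends 254.2·0.7100^4 ≈ 64.5965 million.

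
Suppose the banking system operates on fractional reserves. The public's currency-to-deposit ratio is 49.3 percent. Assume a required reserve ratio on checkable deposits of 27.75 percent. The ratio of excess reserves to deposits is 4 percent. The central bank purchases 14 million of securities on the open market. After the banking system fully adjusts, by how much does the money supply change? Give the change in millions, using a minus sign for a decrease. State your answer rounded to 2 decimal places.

25.79 million

The money multiplier is m = (1 + c) / (rr + e + c) = (1 + 0.493) / (0.2775 + 0.04 + 0.493) ≈ 1.84207.
The purchase adds 14 million of base, so ΔM = m × ΔMB = 1.84207 × (+14) ≈ 25.789 million.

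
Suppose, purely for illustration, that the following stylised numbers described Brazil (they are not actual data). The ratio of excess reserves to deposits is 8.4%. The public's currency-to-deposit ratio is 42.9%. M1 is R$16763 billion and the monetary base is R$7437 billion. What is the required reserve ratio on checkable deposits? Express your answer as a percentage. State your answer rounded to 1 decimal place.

12.1%

Using m = M/MB = 16763/7437 ≈ 2.254000. Since m = (1 + c)/(c + rr + e), the denominator satisfies c + rr + e = (1 + c)/m = (1 + 0.429) / 2.254000 ≈ 0.633984.
With c = 0.429 and e = 0.084, the required reserve ratio on checkable deposits is 0.633984 − 0.429 − 0.084 = 0.120984.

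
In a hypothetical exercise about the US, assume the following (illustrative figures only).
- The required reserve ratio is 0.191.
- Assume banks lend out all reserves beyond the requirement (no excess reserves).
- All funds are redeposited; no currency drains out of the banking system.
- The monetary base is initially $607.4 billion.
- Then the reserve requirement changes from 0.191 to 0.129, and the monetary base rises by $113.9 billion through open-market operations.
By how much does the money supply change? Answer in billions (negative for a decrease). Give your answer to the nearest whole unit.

Before: m₁ = 1 / (0.191) ≈ 5.2356, MB₁ = 607.4, so M₁ = 5.2356 × 607.4 ≈ 3180.1034 billion.
After: m₂ = 1 / (0.129) ≈ 7.7519, MB₂ = 607.4 + 113.9 = 721.3, so M₂ = 7.7519 × 721.3 ≈ 5591.4455 billion.
ΔM = M₂ − M₁ = 5591.4455 − 3180.1034 = 2411.3421 billion.

$2411 billion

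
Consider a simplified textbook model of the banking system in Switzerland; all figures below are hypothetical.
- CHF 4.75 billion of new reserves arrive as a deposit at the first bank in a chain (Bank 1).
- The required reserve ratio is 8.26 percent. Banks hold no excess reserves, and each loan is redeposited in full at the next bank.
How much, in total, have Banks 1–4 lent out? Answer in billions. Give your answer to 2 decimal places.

CHF 15.39 billion

Bank i lends (1 − rr)^i of the original deposit: Bank 1 lends 4.75·0.9174 ≈ 4.3576, Bank 2 lends 4.75·0.9174² ≈ 3.9977, and so on.
Summing a geometric series: total = 4.75·[0.9174·(1 − 0.9174^4) / (1 − 0.9174)] ≈ 15.3874 billion.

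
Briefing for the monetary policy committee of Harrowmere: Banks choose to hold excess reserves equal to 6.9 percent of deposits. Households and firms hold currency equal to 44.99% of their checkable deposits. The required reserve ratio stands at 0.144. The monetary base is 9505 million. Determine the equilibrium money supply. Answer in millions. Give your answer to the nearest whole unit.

The money multiplier is m = (1 + c) / (rr + e + c) = (1 + 0.4499) / (0.144 + 0.069 + 0.4499) ≈ 2.18721.
So M = m × MB = 2.18721 × 9505 ≈ 20789.431 million.

20789 million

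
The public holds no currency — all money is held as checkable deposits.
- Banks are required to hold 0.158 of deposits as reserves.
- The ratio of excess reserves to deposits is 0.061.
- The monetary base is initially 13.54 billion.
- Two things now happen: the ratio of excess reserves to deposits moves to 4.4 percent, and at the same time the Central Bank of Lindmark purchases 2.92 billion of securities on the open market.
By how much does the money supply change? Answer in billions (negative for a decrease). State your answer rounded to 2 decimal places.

Before: m₁ = 1 / (0.158 + 0.061) ≈ 4.56621, MB₁ = 13.54, so M₁ = 4.56621 × 13.54 ≈ 61.8265 billion.
After: m₂ = 1 / (0.158 + 0.044) ≈ 4.95050, MB₂ = 13.54 + 2.92 = 16.46, so M₂ = 4.95050 × 16.46 ≈ 81.4852 billion.
ΔM = M₂ − M₁ = 81.4852 − 61.8265 = 19.6587 billion.

19.66 billion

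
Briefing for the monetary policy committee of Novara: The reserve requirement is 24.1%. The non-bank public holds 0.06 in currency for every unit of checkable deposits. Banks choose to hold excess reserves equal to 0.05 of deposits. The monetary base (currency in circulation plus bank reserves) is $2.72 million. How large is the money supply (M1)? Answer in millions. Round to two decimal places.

$8.21 million

The money multiplier is m = (1 + c) / (rr + e + c) = (1 + 0.06) / (0.241 + 0.05 + 0.06) ≈ 3.0199.
So M = m × MB = 3.0199 × 2.72 ≈ 8.2141 million.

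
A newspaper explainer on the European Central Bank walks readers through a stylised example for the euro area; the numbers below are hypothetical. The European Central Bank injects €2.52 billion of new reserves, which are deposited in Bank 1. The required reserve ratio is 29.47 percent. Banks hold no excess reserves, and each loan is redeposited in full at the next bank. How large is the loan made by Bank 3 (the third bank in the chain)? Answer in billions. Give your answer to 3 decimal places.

€0.884 billion

Each bank lends a fraction (1 − rr) = 0.7053 of the deposit it receives, so Bank 3 receives 2.52·0.7053^2 and lends 2.52·0.7053^3 ≈ 0.8841 billion.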